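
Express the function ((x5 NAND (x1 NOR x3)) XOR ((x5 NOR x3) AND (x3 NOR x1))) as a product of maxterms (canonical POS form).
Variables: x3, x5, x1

ΠM(0, 2) = (x3 OR x5 OR x1) AND (x3 OR NOT x5 OR x1)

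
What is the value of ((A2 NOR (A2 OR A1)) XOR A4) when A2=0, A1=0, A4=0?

Substituting: ((0 NOR (0 OR 0)) XOR 0)
= 1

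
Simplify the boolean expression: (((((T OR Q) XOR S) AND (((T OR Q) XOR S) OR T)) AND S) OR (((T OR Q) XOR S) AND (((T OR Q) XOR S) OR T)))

By absorption (E OR (E AND v) = E) then absorption (E AND (E OR v) = E):
= ((T OR Q) XOR S)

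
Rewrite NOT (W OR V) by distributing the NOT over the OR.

NOT W AND NOT V
De Morgan's: NOT(OR of terms) = AND of negations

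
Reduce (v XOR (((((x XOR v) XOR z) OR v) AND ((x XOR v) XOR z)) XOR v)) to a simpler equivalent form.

By XOR self-cancellation ((E XOR v) XOR v = E) then absorption (E AND (E OR v) = E):
= ((x XOR v) XOR z)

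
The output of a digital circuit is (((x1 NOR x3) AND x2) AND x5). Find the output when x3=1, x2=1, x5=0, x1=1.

Substituting: (((1 NOR 1) AND 1) AND 0)
= 0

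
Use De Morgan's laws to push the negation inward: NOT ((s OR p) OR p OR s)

NOT (s OR p) AND NOT p AND NOT s
De Morgan's: NOT(OR of terms) = AND of negations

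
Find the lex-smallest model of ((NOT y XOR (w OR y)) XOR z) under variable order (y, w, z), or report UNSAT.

y=0, w=0, z=0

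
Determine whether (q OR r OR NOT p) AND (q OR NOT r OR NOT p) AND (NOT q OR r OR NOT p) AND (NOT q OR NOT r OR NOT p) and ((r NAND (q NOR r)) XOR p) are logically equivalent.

Yes, they are equivalent — the two output columns agree on all 8 assignments:
q | r | p | Expression 1 | Expression 2
---------------------------------------
0 | 0 | 0 | 1 | 1
0 | 0 | 1 | 0 | 0
0 | 1 | 0 | 1 | 1
0 | 1 | 1 | 0 | 0
1 | 0 | 0 | 1 | 1
1 | 0 | 1 | 0 | 0
1 | 1 | 0 | 1 | 1
1 | 1 | 1 | 0 | 0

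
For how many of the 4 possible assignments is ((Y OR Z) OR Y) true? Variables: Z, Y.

Satisfying assignments: (0,1), (1,0), (1,1)
Count: 3 out of 4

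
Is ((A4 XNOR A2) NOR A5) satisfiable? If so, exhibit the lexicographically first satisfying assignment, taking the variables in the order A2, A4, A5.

A2=0, A4=1, A5=0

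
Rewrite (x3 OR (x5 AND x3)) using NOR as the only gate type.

((x3 NOR ((x5 NOR x5) NOR (x3 NOR x3))) NOR (x3 NOR ((x5 NOR x5) NOR (x3 NOR x3))))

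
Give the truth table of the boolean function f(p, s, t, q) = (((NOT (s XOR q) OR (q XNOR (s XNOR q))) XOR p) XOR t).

p | s | t | q | Output
----------------------
0 | 0 | 0 | 0 | 1
0 | 0 | 0 | 1 | 0
0 | 0 | 1 | 0 | 0
0 | 0 | 1 | 1 | 1
0 | 1 | 0 | 0 | 1
0 | 1 | 0 | 1 | 1
0 | 1 | 1 | 0 | 0
0 | 1 | 1 | 1 | 0
1 | 0 | 0 | 0 | 0
1 | 0 | 0 | 1 | 1
1 | 0 | 1 | 0 | 1
1 | 0 | 1 | 1 | 0
1 | 1 | 0 | 0 | 0
1 | 1 | 0 | 1 | 0
1 | 1 | 1 | 0 | 1
1 | 1 | 1 | 1 | 1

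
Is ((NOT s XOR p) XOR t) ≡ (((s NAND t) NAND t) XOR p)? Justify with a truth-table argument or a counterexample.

No. Counterexample: with p=0, t=0, s=1, Expression 1 = 0 but Expression 2 = 1.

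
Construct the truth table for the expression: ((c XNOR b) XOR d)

b | c | d | Output
------------------
0 | 0 | 0 | 1
0 | 0 | 1 | 0
0 | 1 | 0 | 0
0 | 1 | 1 | 1
1 | 0 | 0 | 0
1 | 0 | 1 | 1
1 | 1 | 0 | 1
1 | 1 | 1 | 0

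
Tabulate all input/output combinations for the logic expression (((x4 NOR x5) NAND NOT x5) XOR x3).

x5 | x4 | x3 | Output
---------------------
0 | 0 | 0 | 0
0 | 0 | 1 | 1
0 | 1 | 0 | 1
0 | 1 | 1 | 0
1 | 0 | 0 | 1
1 | 0 | 1 | 0
1 | 1 | 0 | 1
1 | 1 | 1 | 0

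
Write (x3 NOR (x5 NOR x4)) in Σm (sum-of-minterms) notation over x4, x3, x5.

Σm(1, 4, 5) = (NOT x4 AND NOT x3 AND x5) OR (x4 AND NOT x3 AND NOT x5) OR (x4 AND NOT x3 AND x5)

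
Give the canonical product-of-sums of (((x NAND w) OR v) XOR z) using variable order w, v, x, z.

ΠM(1, 3, 5, 7, 9, 10, 13, 15) = (w OR v OR x OR NOT z) AND (w OR v OR NOT x OR NOT z) AND (w OR NOT v OR x OR NOT z) AND (w OR NOT v OR NOT x OR NOT z) AND (NOT w OR v OR x OR NOT z) AND (NOT w OR v OR NOT x OR z) AND (NOT w OR NOT v OR x OR NOT z) AND (NOT w OR NOT v OR NOT x OR NOT z)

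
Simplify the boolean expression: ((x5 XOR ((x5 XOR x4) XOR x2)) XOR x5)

By XOR self-cancellation ((E XOR v) XOR v = E):
= ((x5 XOR x4) XOR x2)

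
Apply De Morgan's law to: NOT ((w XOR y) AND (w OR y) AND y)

NOT (w XOR y) OR NOT (w OR y) OR NOT y
De Morgan's: NOT(AND of terms) = OR of negations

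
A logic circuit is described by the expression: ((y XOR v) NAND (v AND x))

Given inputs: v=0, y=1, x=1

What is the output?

Substituting: ((1 XOR 0) NAND (0 AND 1))
= 1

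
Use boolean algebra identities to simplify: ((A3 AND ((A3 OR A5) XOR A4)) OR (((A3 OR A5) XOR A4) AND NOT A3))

By distribution ((E AND v) OR (E AND NOT v) = E):
= ((A3 OR A5) XOR A4)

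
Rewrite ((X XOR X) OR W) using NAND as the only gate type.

((((X NAND (X NAND X)) NAND (X NAND (X NAND X))) NAND ((X NAND (X NAND X)) NAND (X NAND (X NAND X)))) NAND (W NAND W))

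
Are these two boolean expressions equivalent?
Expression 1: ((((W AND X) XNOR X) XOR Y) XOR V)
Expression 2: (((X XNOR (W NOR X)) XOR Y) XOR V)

No. Counterexample: with X=0, Y=0, V=0, W=0, Expression 1 = 1 but Expression 2 = 0.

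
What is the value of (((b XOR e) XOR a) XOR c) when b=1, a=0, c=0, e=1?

Substituting: (((1 XOR 1) XOR 0) XOR 0)
= 0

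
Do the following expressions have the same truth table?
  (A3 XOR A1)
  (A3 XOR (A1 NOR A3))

No. Counterexample: with A1=0, A3=0, Expression 1 = 0 but Expression 2 = 1.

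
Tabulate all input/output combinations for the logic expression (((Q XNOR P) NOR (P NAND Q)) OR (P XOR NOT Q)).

P | Q | Output
--------------
0 | 0 | 1
0 | 1 | 0
1 | 0 | 0
1 | 1 | 1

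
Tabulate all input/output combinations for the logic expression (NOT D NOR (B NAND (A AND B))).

D | B | A | Output
------------------
0 | 0 | 0 | 0
0 | 0 | 1 | 0
0 | 1 | 0 | 0
0 | 1 | 1 | 0
1 | 0 | 0 | 0
1 | 0 | 1 | 0
1 | 1 | 0 | 0
1 | 1 | 1 | 1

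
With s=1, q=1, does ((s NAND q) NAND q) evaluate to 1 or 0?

Substituting: ((1 NAND 1) NAND 1)
= 1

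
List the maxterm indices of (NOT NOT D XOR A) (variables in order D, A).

ΠM(0, 3) = (D OR A) AND (NOT D OR NOT A)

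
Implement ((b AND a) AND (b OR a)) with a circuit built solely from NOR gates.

((((b NOR b) NOR (a NOR a)) NOR ((b NOR b) NOR (a NOR a))) NOR (((b NOR a) NOR (b NOR a)) NOR ((b NOR a) NOR (b NOR a))))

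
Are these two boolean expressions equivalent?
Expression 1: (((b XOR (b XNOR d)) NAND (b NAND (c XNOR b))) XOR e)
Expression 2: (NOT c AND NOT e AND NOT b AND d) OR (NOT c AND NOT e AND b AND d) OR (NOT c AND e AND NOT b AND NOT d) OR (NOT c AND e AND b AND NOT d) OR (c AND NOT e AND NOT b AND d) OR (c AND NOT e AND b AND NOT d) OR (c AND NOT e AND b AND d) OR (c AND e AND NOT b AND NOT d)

Yes, they are equivalent — the two output columns agree on all 16 assignments:
c | e | b | d | Expression 1 | Expression 2
-------------------------------------------
0 | 0 | 0 | 0 | 0 | 0
0 | 0 | 0 | 1 | 1 | 1
0 | 0 | 1 | 0 | 0 | 0
0 | 0 | 1 | 1 | 1 | 1
0 | 1 | 0 | 0 | 1 | 1
0 | 1 | 0 | 1 | 0 | 0
0 | 1 | 1 | 0 | 1 | 1
0 | 1 | 1 | 1 | 0 | 0
1 | 0 | 0 | 0 | 0 | 0
1 | 0 | 0 | 1 | 1 | 1
1 | 0 | 1 | 0 | 1 | 1
1 | 0 | 1 | 1 | 1 | 1
1 | 1 | 0 | 0 | 1 | 1
1 | 1 | 0 | 1 | 0 | 0
1 | 1 | 1 | 0 | 0 | 0
1 | 1 | 1 | 1 | 0 | 0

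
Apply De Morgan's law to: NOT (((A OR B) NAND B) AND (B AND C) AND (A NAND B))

NOT ((A OR B) NAND B) OR NOT (B AND C) OR NOT (A NAND B)
De Morgan's: NOT(AND of terms) = OR of negations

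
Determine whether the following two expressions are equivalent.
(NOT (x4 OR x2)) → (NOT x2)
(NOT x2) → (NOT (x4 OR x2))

No, Converse is not equivalent to original (counterexample: x4=1, x2=0)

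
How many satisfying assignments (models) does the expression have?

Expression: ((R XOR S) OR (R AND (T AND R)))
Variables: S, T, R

Satisfying assignments: (0,0,1), (0,1,1), (1,0,0), (1,1,0), (1,1,1)
Count: 5 out of 8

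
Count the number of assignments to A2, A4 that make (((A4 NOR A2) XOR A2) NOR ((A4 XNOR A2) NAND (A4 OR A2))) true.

No assignment satisfies the expression.
Count: 0 out of 4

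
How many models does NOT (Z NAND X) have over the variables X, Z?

Satisfying assignments: (1,1)
Count: 1 out of 4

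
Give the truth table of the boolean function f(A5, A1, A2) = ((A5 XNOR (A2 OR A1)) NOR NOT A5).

A5 | A1 | A2 | Output
---------------------
0 | 0 | 0 | 0
0 | 0 | 1 | 0
0 | 1 | 0 | 0
0 | 1 | 1 | 0
1 | 0 | 0 | 1
1 | 0 | 1 | 0
1 | 1 | 0 | 0
1 | 1 | 1 | 0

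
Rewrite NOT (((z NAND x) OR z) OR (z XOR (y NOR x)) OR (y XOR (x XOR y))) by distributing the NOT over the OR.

NOT ((z NAND x) OR z) AND NOT (z XOR (y NOR x)) AND NOT (y XOR (x XOR y))
De Morgan's: NOT(OR of terms) = AND of negations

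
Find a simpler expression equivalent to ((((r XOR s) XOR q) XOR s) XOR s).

By XOR self-cancellation ((E XOR v) XOR v = E):
= ((r XOR s) XOR q)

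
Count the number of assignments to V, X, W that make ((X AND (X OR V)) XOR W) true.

Satisfying assignments: (0,0,1), (0,1,0), (1,0,1), (1,1,0)
Count: 4 out of 8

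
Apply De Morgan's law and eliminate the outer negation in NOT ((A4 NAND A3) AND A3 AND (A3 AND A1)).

NOT (A4 NAND A3) OR NOT A3 OR NOT (A3 AND A1)
De Morgan's: NOT(AND of terms) = OR of negations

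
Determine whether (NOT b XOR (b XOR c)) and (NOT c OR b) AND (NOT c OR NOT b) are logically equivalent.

Yes, they are equivalent — the two output columns agree on all 4 assignments:
c | b | Expression 1 | Expression 2
-----------------------------------
0 | 0 | 1 | 1
0 | 1 | 1 | 1
1 | 0 | 0 | 0
1 | 1 | 0 | 0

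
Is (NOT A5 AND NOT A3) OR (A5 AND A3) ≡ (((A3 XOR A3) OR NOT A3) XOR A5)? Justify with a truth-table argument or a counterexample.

Yes, they are equivalent — the two output columns agree on all 4 assignments:
A5 | A3 | Expression 1 | Expression 2
-------------------------------------
0 | 0 | 1 | 1
0 | 1 | 0 | 0
1 | 0 | 0 | 0
1 | 1 | 1 | 1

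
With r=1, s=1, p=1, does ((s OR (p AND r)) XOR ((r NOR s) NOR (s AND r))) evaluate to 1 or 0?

Substituting: ((1 OR (1 AND 1)) XOR ((1 NOR 1) NOR (1 AND 1)))
= 1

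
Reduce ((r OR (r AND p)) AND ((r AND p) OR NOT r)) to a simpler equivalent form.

By distribution ((E OR v) AND (E OR NOT v) = E):
= (r AND p)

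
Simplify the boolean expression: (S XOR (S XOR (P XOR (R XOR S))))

By XOR self-cancellation ((E XOR v) XOR v = E):
= (P XOR (R XOR S))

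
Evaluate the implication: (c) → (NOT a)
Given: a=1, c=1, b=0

Antecedent (c) = 1; consequent (NOT a) = 0.
1 → 0 = 0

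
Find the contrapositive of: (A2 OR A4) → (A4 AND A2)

Contrapositive: NOT (A4 AND A2) → NOT (A2 OR A4)
Note: A statement and its contrapositive are logically equivalent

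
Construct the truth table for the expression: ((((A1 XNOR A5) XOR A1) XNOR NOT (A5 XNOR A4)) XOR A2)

A2 | A1 | A5 | A4 | Output
--------------------------
0 | 0 | 0 | 0 | 0
0 | 0 | 0 | 1 | 1
0 | 0 | 1 | 0 | 0
0 | 0 | 1 | 1 | 1
0 | 1 | 0 | 0 | 0
0 | 1 | 0 | 1 | 1
0 | 1 | 1 | 0 | 0
0 | 1 | 1 | 1 | 1
1 | 0 | 0 | 0 | 1
1 | 0 | 0 | 1 | 0
1 | 0 | 1 | 0 | 1
1 | 0 | 1 | 1 | 0
1 | 1 | 0 | 0 | 1
1 | 1 | 0 | 1 | 0
1 | 1 | 1 | 0 | 1
1 | 1 | 1 | 1 | 0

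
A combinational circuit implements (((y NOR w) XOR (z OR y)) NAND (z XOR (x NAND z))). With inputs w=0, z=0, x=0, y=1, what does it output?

Substituting: (((1 NOR 0) XOR (0 OR 1)) NAND (0 XOR (0 NAND 0)))
= 0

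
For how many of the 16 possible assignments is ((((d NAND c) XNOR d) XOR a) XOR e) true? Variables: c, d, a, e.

Satisfying assignments: (0,0,0,1), (0,0,1,0), (0,1,0,0), (0,1,1,1), (1,0,0,1), (1,0,1,0), (1,1,0,1), (1,1,1,0)
Count: 8 out of 16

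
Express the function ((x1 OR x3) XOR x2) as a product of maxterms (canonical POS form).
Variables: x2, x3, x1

ΠM(0, 5, 6, 7) = (x2 OR x3 OR x1) AND (NOT x2 OR x3 OR NOT x1) AND (NOT x2 OR NOT x3 OR x1) AND (NOT x2 OR NOT x3 OR NOT x1)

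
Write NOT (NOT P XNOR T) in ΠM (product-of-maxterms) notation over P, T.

ΠM(1, 2) = (P OR NOT T) AND (NOT P OR T)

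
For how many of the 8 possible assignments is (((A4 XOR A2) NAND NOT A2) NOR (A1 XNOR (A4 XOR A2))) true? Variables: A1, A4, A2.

Satisfying assignments: (0,1,0)
Count: 1 out of 8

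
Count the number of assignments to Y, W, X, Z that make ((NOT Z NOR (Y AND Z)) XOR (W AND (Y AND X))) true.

Satisfying assignments: (0,0,0,1), (0,0,1,1), (0,1,0,1), (0,1,1,1), (1,1,1,0), (1,1,1,1)
Count: 6 out of 16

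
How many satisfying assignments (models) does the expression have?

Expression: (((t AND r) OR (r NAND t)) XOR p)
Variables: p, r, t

Satisfying assignments: (0,0,0), (0,0,1), (0,1,0), (0,1,1)
Count: 4 out of 8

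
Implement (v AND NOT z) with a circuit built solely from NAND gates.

((v NAND (z NAND z)) NAND (v NAND (z NAND z)))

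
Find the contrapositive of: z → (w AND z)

Contrapositive: NOT (w AND z) → NOT z
Note: A statement and its contrapositive are logically equivalent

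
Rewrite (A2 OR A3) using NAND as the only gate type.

((A2 NAND A2) NAND (A3 NAND A3))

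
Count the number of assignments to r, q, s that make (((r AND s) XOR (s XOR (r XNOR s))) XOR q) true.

Satisfying assignments: (0,0,0), (0,0,1), (1,0,1), (1,1,0)
Count: 4 out of 8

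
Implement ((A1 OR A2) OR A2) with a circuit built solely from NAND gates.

((((A1 NAND A1) NAND (A2 NAND A2)) NAND ((A1 NAND A1) NAND (A2 NAND A2))) NAND (A2 NAND A2))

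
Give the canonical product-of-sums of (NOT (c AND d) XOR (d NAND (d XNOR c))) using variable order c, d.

ΠM(0, 1, 2, 3) = (c OR d) AND (c OR NOT d) AND (NOT c OR d) AND (NOT c OR NOT d)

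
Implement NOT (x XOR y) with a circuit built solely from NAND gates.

(((x NAND (x NAND y)) NAND (y NAND (x NAND y))) NAND ((x NAND (x NAND y)) NAND (y NAND (x NAND y))))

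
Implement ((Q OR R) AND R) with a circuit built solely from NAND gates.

((((Q NAND Q) NAND (R NAND R)) NAND R) NAND (((Q NAND Q) NAND (R NAND R)) NAND R))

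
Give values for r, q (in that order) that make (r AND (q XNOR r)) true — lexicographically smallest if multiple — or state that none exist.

r=1, q=1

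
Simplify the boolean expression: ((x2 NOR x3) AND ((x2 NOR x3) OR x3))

By absorption (E AND (E OR v) = E):
= (x2 NOR x3)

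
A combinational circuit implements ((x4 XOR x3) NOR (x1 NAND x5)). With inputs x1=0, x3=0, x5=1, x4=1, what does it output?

Substituting: ((1 XOR 0) NOR (0 NAND 1))
= 0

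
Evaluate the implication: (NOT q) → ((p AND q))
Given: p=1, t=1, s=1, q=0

Antecedent (NOT q) = 1; consequent ((p AND q)) = 0.
1 → 0 = 0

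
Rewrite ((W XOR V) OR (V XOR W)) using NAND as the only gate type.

((((W NAND (W NAND V)) NAND (V NAND (W NAND V))) NAND ((W NAND (W NAND V)) NAND (V NAND (W NAND V)))) NAND (((V NAND (V NAND W)) NAND (W NAND (V NAND W))) NAND ((V NAND (V NAND W)) NAND (W NAND (V NAND W)))))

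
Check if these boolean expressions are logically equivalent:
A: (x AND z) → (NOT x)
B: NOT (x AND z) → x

No, Inverse is not equivalent to original (counterexample: x=0, z=0)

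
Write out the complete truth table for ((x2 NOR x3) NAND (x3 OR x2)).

x3 | x2 | Output
----------------
0 | 0 | 1
0 | 1 | 1
1 | 0 | 1
1 | 1 | 1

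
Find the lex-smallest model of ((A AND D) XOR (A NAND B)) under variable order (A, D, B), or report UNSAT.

A=0, D=0, B=0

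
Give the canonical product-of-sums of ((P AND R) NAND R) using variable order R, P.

ΠM(3) = (NOT R OR NOT P)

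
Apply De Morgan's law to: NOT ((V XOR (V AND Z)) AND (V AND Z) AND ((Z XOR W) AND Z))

NOT (V XOR (V AND Z)) OR NOT (V AND Z) OR NOT ((Z XOR W) AND Z)
De Morgan's: NOT(AND of terms) = OR of negations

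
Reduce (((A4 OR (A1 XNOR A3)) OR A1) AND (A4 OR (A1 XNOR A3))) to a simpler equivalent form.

By absorption (E AND (E OR v) = E):
= (A4 OR (A1 XNOR A3))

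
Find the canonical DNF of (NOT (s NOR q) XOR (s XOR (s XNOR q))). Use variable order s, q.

(NOT s AND NOT q) OR (NOT s AND q) OR (s AND q)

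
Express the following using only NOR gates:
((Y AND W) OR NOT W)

((((Y NOR Y) NOR (W NOR W)) NOR (W NOR W)) NOR (((Y NOR Y) NOR (W NOR W)) NOR (W NOR W)))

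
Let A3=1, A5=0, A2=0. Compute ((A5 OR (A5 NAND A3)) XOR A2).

Substituting: ((0 OR (0 NAND 1)) XOR 0)
= 1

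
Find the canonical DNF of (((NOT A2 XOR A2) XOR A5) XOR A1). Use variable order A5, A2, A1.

(NOT A5 AND NOT A2 AND NOT A1) OR (NOT A5 AND A2 AND NOT A1) OR (A5 AND NOT A2 AND A1) OR (A5 AND A2 AND A1)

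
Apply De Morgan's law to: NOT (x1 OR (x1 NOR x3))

NOT x1 AND NOT (x1 NOR x3)
De Morgan's: NOT(OR of terms) = AND of negations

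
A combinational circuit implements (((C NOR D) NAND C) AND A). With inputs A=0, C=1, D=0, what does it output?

Substituting: (((1 NOR 0) NAND 1) AND 0)
= 0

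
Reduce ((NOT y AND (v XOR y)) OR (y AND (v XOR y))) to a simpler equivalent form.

By distribution ((E AND v) OR (E AND NOT v) = E):
= (v XOR y)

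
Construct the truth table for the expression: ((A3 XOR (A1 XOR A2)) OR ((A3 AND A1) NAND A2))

A1 | A3 | A2 | Output
---------------------
0 | 0 | 0 | 1
0 | 0 | 1 | 1
0 | 1 | 0 | 1
0 | 1 | 1 | 1
1 | 0 | 0 | 1
1 | 0 | 1 | 1
1 | 1 | 0 | 1
1 | 1 | 1 | 1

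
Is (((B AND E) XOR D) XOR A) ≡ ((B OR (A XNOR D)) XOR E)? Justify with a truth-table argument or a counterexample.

No. Counterexample: with B=0, D=0, E=0, A=0, Expression 1 = 0 but Expression 2 = 1.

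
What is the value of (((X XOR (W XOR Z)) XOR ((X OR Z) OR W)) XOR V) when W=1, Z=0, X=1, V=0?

Substituting: (((1 XOR (1 XOR 0)) XOR ((1 OR 0) OR 1)) XOR 0)
= 1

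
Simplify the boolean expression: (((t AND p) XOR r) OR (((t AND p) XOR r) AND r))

By absorption (E OR (E AND v) = E):
= ((t AND p) XOR r)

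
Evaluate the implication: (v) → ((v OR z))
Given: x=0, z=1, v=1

Antecedent (v) = 1; consequent ((v OR z)) = 1.
1 → 1 = 1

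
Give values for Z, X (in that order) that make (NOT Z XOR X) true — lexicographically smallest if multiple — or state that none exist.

Z=0, X=0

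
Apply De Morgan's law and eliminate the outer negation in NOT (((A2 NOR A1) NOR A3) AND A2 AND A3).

NOT ((A2 NOR A1) NOR A3) OR NOT A2 OR NOT A3
De Morgan's: NOT(AND of terms) = OR of negations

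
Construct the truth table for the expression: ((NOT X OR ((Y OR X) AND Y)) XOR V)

Y | X | V | Output
------------------
0 | 0 | 0 | 1
0 | 0 | 1 | 0
0 | 1 | 0 | 0
0 | 1 | 1 | 1
1 | 0 | 0 | 1
1 | 0 | 1 | 0
1 | 1 | 0 | 1
1 | 1 | 1 | 0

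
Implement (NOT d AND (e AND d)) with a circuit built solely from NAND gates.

(((d NAND d) NAND ((e NAND d) NAND (e NAND d))) NAND ((d NAND d) NAND ((e NAND d) NAND (e NAND d))))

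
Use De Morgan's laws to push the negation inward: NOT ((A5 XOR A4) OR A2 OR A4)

NOT (A5 XOR A4) AND NOT A2 AND NOT A4
De Morgan's: NOT(OR of terms) = AND of negations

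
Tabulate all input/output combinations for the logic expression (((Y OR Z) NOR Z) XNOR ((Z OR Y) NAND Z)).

Z | Y | Output
--------------
0 | 0 | 1
0 | 1 | 0
1 | 0 | 1
1 | 1 | 1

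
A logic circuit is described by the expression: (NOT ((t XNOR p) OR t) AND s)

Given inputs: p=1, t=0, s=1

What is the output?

Substituting: (NOT ((0 XNOR 1) OR 0) AND 1)
= 1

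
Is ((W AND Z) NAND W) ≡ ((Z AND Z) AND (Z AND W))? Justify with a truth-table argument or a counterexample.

No. Counterexample: with Z=0, W=0, Expression 1 = 1 but Expression 2 = 0.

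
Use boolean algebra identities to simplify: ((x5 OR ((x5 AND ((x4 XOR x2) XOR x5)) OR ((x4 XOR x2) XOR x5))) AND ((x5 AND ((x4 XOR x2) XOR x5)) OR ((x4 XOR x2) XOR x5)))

By absorption (E AND (E OR v) = E) then absorption (E OR (E AND v) = E):
= ((x4 XOR x2) XOR x5)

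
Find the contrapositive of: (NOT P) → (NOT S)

Contrapositive: S → P
Note: A statement and its contrapositive are logically equivalent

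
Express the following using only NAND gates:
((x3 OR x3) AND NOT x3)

((((x3 NAND x3) NAND (x3 NAND x3)) NAND (x3 NAND x3)) NAND (((x3 NAND x3) NAND (x3 NAND x3)) NAND (x3 NAND x3)))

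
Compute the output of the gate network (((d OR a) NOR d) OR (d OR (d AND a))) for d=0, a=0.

Substituting: (((0 OR 0) NOR 0) OR (0 OR (0 AND 0)))
= 1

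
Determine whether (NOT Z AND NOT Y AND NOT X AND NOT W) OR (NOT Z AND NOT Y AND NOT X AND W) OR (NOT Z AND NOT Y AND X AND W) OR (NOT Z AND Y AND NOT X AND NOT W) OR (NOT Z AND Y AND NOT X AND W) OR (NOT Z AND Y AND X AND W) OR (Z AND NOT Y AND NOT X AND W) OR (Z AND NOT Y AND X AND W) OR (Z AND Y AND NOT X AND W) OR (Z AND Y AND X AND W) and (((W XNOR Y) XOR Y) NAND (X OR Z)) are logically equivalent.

Yes, they are equivalent — the two output columns agree on all 16 assignments:
Z | Y | X | W | Expression 1 | Expression 2
-------------------------------------------
0 | 0 | 0 | 0 | 1 | 1
0 | 0 | 0 | 1 | 1 | 1
0 | 0 | 1 | 0 | 0 | 0
0 | 0 | 1 | 1 | 1 | 1
0 | 1 | 0 | 0 | 1 | 1
0 | 1 | 0 | 1 | 1 | 1
0 | 1 | 1 | 0 | 0 | 0
0 | 1 | 1 | 1 | 1 | 1
1 | 0 | 0 | 0 | 0 | 0
1 | 0 | 0 | 1 | 1 | 1
1 | 0 | 1 | 0 | 0 | 0
1 | 0 | 1 | 1 | 1 | 1
1 | 1 | 0 | 0 | 0 | 0
1 | 1 | 0 | 1 | 1 | 1
1 | 1 | 1 | 0 | 0 | 0
1 | 1 | 1 | 1 | 1 | 1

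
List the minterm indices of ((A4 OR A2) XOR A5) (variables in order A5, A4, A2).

Σm(1, 2, 3, 4) = (NOT A5 AND NOT A4 AND A2) OR (NOT A5 AND A4 AND NOT A2) OR (NOT A5 AND A4 AND A2) OR (A5 AND NOT A4 AND NOT A2)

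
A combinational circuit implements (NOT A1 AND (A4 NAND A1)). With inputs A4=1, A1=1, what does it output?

Substituting: (NOT 1 AND (1 NAND 1))
= 0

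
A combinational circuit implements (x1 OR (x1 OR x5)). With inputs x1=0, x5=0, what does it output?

Substituting: (0 OR (0 OR 0))
= 0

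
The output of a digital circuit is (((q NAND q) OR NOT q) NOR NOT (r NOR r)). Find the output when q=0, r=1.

Substituting: (((0 NAND 0) OR NOT 0) NOR NOT (1 NOR 1))
= 0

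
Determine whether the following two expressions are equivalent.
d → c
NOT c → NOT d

Yes, Contrapositive is always equivalent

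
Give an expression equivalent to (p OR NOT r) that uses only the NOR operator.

((p NOR (r NOR r)) NOR (p NOR (r NOR r)))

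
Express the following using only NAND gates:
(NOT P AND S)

(((P NAND P) NAND S) NAND ((P NAND P) NAND S))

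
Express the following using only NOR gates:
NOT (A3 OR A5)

(((A3 NOR A5) NOR (A3 NOR A5)) NOR ((A3 NOR A5) NOR (A3 NOR A5)))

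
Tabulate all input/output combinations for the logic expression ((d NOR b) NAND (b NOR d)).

b | d | Output
--------------
0 | 0 | 0
0 | 1 | 1
1 | 0 | 1
1 | 1 | 1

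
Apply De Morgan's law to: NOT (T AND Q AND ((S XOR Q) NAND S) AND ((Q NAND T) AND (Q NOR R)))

NOT T OR NOT Q OR NOT ((S XOR Q) NAND S) OR NOT ((Q NAND T) AND (Q NOR R))
De Morgan's: NOT(AND of terms) = OR of negations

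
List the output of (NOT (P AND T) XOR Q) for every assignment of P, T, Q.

P | T | Q | Output
------------------
0 | 0 | 0 | 1
0 | 0 | 1 | 0
0 | 1 | 0 | 1
0 | 1 | 1 | 0
1 | 0 | 0 | 1
1 | 0 | 1 | 0
1 | 1 | 0 | 0
1 | 1 | 1 | 1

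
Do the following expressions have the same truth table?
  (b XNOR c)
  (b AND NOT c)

No. Counterexample: with c=0, b=0, Expression 1 = 1 but Expression 2 = 0.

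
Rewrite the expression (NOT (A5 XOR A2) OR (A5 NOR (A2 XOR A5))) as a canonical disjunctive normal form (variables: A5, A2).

(NOT A5 AND NOT A2) OR (A5 AND A2)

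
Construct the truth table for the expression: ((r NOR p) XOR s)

p | r | s | Output
------------------
0 | 0 | 0 | 1
0 | 0 | 1 | 0
0 | 1 | 0 | 0
0 | 1 | 1 | 1
1 | 0 | 0 | 0
1 | 0 | 1 | 1
1 | 1 | 0 | 0
1 | 1 | 1 | 1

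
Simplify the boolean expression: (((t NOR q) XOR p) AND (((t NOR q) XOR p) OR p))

By absorption (E AND (E OR v) = E):
= ((t NOR q) XOR p)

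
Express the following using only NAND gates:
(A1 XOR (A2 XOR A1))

((A1 NAND (A1 NAND ((A2 NAND (A2 NAND A1)) NAND (A1 NAND (A2 NAND A1))))) NAND (((A2 NAND (A2 NAND A1)) NAND (A1 NAND (A2 NAND A1))) NAND (A1 NAND ((A2 NAND (A2 NAND A1)) NAND (A1 NAND (A2 NAND A1))))))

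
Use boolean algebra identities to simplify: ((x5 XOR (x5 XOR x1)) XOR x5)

By XOR self-cancellation ((E XOR v) XOR v = E):
= (x5 XOR x1)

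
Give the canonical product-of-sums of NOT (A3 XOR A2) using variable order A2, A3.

ΠM(1, 2) = (A2 OR NOT A3) AND (NOT A2 OR A3)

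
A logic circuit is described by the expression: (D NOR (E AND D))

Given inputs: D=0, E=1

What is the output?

Substituting: (0 NOR (1 AND 0))
= 1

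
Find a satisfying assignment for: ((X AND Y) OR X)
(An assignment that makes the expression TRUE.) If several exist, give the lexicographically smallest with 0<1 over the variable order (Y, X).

Y=0, X=1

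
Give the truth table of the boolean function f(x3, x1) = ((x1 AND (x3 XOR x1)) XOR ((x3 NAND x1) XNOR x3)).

x3 | x1 | Output
----------------
0 | 0 | 0
0 | 1 | 1
1 | 0 | 1
1 | 1 | 0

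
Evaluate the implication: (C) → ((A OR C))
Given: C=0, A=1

Antecedent (C) = 0; consequent ((A OR C)) = 1.
0 → 1 = 1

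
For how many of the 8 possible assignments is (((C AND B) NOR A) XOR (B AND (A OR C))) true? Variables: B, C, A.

Satisfying assignments: (0,0,0), (0,1,0), (1,0,0), (1,0,1), (1,1,0), (1,1,1)
Count: 6 out of 8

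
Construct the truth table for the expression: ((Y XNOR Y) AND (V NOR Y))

V | Y | Output
--------------
0 | 0 | 1
0 | 1 | 0
1 | 0 | 0
1 | 1 | 0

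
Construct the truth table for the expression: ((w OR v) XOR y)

y | w | v | Output
------------------
0 | 0 | 0 | 0
0 | 0 | 1 | 1
0 | 1 | 0 | 1
0 | 1 | 1 | 1
1 | 0 | 0 | 1
1 | 0 | 1 | 0
1 | 1 | 0 | 0
1 | 1 | 1 | 0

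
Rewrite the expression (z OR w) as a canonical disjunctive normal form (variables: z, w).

(NOT z AND w) OR (z AND NOT w) OR (z AND w)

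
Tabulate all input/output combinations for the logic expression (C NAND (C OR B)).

B | C | Output
--------------
0 | 0 | 1
0 | 1 | 0
1 | 0 | 1
1 | 1 | 0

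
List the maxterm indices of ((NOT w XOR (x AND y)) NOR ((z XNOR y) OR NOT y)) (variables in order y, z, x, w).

ΠM(0, 1, 2, 3, 4, 5, 6, 7, 8, 11, 12, 13, 14, 15) = (y OR z OR x OR w) AND (y OR z OR x OR NOT w) AND (y OR z OR NOT x OR w) AND (y OR z OR NOT x OR NOT w) AND (y OR NOT z OR x OR w) AND (y OR NOT z OR x OR NOT w) AND (y OR NOT z OR NOT x OR w) AND (y OR NOT z OR NOT x OR NOT w) AND (NOT y OR z OR x OR w) AND (NOT y OR z OR NOT x OR NOT w) AND (NOT y OR NOT z OR x OR w) AND (NOT y OR NOT z OR x OR NOT w) AND (NOT y OR NOT z OR NOT x OR w) AND (NOT y OR NOT z OR NOT x OR NOT w)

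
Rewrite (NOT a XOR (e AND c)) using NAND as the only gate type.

(((a NAND a) NAND ((a NAND a) NAND ((e NAND c) NAND (e NAND c)))) NAND (((e NAND c) NAND (e NAND c)) NAND ((a NAND a) NAND ((e NAND c) NAND (e NAND c)))))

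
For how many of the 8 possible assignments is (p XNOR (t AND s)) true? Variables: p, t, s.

Satisfying assignments: (0,0,0), (0,0,1), (0,1,0), (1,1,1)
Count: 4 out of 8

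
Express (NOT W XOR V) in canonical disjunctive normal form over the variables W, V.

(NOT W AND NOT V) OR (W AND V)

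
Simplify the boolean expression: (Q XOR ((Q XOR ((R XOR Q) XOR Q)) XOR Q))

By XOR self-cancellation ((E XOR v) XOR v = E) then XOR self-cancellation ((E XOR v) XOR v = E):
= (R XOR Q)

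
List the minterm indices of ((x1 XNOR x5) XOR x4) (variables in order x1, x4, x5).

Σm(0, 3, 5, 6) = (NOT x1 AND NOT x4 AND NOT x5) OR (NOT x1 AND x4 AND x5) OR (x1 AND NOT x4 AND x5) OR (x1 AND x4 AND NOT x5)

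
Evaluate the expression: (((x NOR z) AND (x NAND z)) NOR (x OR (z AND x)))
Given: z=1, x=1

Substituting: (((1 NOR 1) AND (1 NAND 1)) NOR (1 OR (1 AND 1)))
= 0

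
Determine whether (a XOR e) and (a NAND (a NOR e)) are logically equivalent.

No. Counterexample: with a=0, e=0, Expression 1 = 0 but Expression 2 = 1.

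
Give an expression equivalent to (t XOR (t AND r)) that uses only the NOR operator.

((((t NOR ((t NOR t) NOR (r NOR r))) NOR (t NOR ((t NOR t) NOR (r NOR r)))) NOR ((t NOR ((t NOR t) NOR (r NOR r))) NOR (t NOR ((t NOR t) NOR (r NOR r))))) NOR ((((t NOR t) NOR (((t NOR t) NOR (r NOR r)) NOR ((t NOR t) NOR (r NOR r)))) NOR ((t NOR t) NOR (((t NOR t) NOR (r NOR r)) NOR ((t NOR t) NOR (r NOR r))))) NOR (((t NOR t) NOR (((t NOR t) NOR (r NOR r)) NOR ((t NOR t) NOR (r NOR r)))) NOR ((t NOR t) NOR (((t NOR t) NOR (r NOR r)) NOR ((t NOR t) NOR (r NOR r)))))))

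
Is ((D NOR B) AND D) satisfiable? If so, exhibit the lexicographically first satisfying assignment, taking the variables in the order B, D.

UNSATISFIABLE - no assignment makes this expression true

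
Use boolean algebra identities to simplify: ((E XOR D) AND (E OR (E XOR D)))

By absorption (E AND (E OR v) = E):
= (E XOR D)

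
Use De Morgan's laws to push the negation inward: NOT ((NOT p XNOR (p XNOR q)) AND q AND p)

NOT (NOT p XNOR (p XNOR q)) OR NOT q OR NOT p
De Morgan's: NOT(AND of terms) = OR of negations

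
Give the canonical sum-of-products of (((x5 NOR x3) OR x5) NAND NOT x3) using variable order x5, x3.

Σm(1, 3) = (NOT x5 AND x3) OR (x5 AND x3)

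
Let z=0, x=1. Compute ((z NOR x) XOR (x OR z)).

Substituting: ((0 NOR 1) XOR (1 OR 0))
= 1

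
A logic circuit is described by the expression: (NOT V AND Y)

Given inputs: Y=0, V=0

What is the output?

Substituting: (NOT 0 AND 0)
= 0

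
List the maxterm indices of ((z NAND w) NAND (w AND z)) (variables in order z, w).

ΠM() = TRUE (no maxterms)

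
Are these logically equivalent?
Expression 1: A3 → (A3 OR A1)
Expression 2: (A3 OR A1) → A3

No, Converse is not equivalent to original (counterexample: A1=1, A3=0)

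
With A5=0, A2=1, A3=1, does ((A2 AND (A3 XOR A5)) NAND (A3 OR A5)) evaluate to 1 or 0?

Substituting: ((1 AND (1 XOR 0)) NAND (1 OR 0))
= 0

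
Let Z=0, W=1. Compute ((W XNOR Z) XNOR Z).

Substituting: ((1 XNOR 0) XNOR 0)
= 1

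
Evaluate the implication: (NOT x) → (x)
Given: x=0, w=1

Antecedent (NOT x) = 1; consequent (x) = 0.
1 → 0 = 0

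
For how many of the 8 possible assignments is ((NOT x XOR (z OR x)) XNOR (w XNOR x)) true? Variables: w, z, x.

Satisfying assignments: (0,0,0), (1,0,1), (1,1,0), (1,1,1)
Count: 4 out of 8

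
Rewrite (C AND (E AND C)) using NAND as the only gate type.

((C NAND ((E NAND C) NAND (E NAND C))) NAND (C NAND ((E NAND C) NAND (E NAND C))))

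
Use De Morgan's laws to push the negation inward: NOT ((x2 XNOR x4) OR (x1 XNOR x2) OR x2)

NOT (x2 XNOR x4) AND NOT (x1 XNOR x2) AND NOT x2
De Morgan's: NOT(OR of terms) = AND of negations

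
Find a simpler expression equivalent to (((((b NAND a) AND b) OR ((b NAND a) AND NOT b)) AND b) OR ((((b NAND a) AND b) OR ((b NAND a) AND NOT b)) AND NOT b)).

By distribution ((E AND v) OR (E AND NOT v) = E) then distribution ((E AND v) OR (E AND NOT v) = E):
= (b NAND a)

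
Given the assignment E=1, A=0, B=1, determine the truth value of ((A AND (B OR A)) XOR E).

Substituting: ((0 AND (1 OR 0)) XOR 1)
= 1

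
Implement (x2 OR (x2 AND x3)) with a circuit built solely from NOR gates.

((x2 NOR ((x2 NOR x2) NOR (x3 NOR x3))) NOR (x2 NOR ((x2 NOR x2) NOR (x3 NOR x3))))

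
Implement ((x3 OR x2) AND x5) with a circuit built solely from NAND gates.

((((x3 NAND x3) NAND (x2 NAND x2)) NAND x5) NAND (((x3 NAND x3) NAND (x2 NAND x2)) NAND x5))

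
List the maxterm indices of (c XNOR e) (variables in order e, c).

ΠM(1, 2) = (e OR NOT c) AND (NOT e OR c)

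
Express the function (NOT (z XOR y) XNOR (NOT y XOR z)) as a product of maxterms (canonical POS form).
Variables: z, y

ΠM() = TRUE (no maxterms)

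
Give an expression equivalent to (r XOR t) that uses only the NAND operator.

((r NAND (r NAND t)) NAND (t NAND (r NAND t)))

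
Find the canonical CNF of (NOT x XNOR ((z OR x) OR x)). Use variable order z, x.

(z OR x) AND (z OR NOT x) AND (NOT z OR NOT x)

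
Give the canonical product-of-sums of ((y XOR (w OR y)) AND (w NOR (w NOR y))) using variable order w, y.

ΠM(0, 1, 2, 3) = (w OR y) AND (w OR NOT y) AND (NOT w OR y) AND (NOT w OR NOT y)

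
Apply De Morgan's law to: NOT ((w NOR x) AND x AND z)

NOT (w NOR x) OR NOT x OR NOT z
De Morgan's: NOT(AND of terms) = OR of negations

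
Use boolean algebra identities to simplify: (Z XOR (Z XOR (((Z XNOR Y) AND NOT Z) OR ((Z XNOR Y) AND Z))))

By XOR self-cancellation ((E XOR v) XOR v = E) then distribution ((E AND v) OR (E AND NOT v) = E):
= (Z XNOR Y)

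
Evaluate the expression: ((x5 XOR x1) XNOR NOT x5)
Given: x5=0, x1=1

Substituting: ((0 XOR 1) XNOR NOT 0)
= 1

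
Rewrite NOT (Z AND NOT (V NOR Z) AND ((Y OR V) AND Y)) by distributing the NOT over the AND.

NOT Z OR (V NOR Z) OR NOT ((Y OR V) AND Y)
De Morgan's: NOT(AND of terms) = OR of negations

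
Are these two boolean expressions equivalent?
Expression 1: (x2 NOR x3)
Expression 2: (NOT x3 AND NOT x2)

Yes, they are equivalent — the two output columns agree on all 4 assignments:
x3 | x2 | Expression 1 | Expression 2
-------------------------------------
0 | 0 | 1 | 1
0 | 1 | 0 | 0
1 | 0 | 0 | 0
1 | 1 | 0 | 0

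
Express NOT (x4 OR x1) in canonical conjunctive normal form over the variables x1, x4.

(x1 OR NOT x4) AND (NOT x1 OR x4) AND (NOT x1 OR NOT x4)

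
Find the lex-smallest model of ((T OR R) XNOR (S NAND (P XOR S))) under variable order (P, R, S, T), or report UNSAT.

P=0, R=0, S=0, T=1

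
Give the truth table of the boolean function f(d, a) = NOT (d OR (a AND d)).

d | a | Output
--------------
0 | 0 | 1
0 | 1 | 1
1 | 0 | 0
1 | 1 | 0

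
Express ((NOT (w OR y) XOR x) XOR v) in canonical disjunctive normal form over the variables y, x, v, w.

(NOT y AND NOT x AND NOT v AND NOT w) OR (NOT y AND NOT x AND v AND w) OR (NOT y AND x AND NOT v AND w) OR (NOT y AND x AND v AND NOT w) OR (y AND NOT x AND v AND NOT w) OR (y AND NOT x AND v AND w) OR (y AND x AND NOT v AND NOT w) OR (y AND x AND NOT v AND w)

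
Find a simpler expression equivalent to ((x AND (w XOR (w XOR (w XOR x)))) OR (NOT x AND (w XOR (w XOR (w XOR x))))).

By distribution ((E AND v) OR (E AND NOT v) = E) then XOR self-cancellation ((E XOR v) XOR v = E):
= (w XOR x)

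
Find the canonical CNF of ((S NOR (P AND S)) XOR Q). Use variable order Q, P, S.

(Q OR P OR NOT S) AND (Q OR NOT P OR NOT S) AND (NOT Q OR P OR S) AND (NOT Q OR NOT P OR S)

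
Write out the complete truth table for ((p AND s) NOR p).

p | s | Output
--------------
0 | 0 | 1
0 | 1 | 1
1 | 0 | 0
1 | 1 | 0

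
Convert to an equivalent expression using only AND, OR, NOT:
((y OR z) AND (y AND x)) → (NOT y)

NOT ((y OR z) AND (y AND x)) OR (NOT y)
(Implication elimination: A → B = NOT A OR B)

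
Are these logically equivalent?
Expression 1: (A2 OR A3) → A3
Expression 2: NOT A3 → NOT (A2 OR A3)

Yes, Contrapositive is always equivalent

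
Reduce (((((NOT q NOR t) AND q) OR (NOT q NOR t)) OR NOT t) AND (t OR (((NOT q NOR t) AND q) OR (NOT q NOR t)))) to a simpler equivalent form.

By distribution ((E OR v) AND (E OR NOT v) = E) then absorption (E OR (E AND v) = E):
= (NOT q NOR t)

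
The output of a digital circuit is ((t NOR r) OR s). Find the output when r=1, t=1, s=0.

Substituting: ((1 NOR 1) OR 0)
= 0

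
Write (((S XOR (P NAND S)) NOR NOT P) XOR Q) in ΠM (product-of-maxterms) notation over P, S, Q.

ΠM(0, 2, 4, 6) = (P OR S OR Q) AND (P OR NOT S OR Q) AND (NOT P OR S OR Q) AND (NOT P OR NOT S OR Q)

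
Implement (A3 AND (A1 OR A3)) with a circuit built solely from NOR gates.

((A3 NOR A3) NOR (((A1 NOR A3) NOR (A1 NOR A3)) NOR ((A1 NOR A3) NOR (A1 NOR A3))))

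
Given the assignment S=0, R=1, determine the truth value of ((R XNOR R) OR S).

Substituting: ((1 XNOR 1) OR 0)
= 1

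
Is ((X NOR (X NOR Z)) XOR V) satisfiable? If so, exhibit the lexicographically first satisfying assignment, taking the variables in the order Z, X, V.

Z=0, X=0, V=1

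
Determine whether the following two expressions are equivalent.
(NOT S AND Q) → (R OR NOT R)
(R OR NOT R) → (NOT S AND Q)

No, Converse is not equivalent to original (counterexample: Q=0, R=0, S=0)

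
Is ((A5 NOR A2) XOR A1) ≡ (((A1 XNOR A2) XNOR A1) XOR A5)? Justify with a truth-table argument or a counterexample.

No. Counterexample: with A2=0, A5=0, A1=0, Expression 1 = 1 but Expression 2 = 0.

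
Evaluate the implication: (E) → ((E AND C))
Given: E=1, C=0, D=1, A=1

Antecedent (E) = 1; consequent ((E AND C)) = 0.
1 → 0 = 0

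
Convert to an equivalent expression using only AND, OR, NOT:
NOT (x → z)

x AND NOT z
(Negated implication: NOT(A → B) = A AND NOT B)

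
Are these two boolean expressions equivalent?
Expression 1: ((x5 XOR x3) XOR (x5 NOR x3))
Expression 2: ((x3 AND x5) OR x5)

No. Counterexample: with x5=0, x3=0, Expression 1 = 1 but Expression 2 = 0.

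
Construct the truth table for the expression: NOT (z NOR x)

x | z | Output
--------------
0 | 0 | 0
0 | 1 | 1
1 | 0 | 1
1 | 1 | 1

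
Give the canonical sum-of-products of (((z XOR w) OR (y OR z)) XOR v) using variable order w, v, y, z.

Σm(1, 2, 3, 4, 8, 9, 10, 11) = (NOT w AND NOT v AND NOT y AND z) OR (NOT w AND NOT v AND y AND NOT z) OR (NOT w AND NOT v AND y AND z) OR (NOT w AND v AND NOT y AND NOT z) OR (w AND NOT v AND NOT y AND NOT z) OR (w AND NOT v AND NOT y AND z) OR (w AND NOT v AND y AND NOT z) OR (w AND NOT v AND y AND z)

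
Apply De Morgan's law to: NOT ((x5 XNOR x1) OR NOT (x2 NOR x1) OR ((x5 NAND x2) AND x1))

NOT (x5 XNOR x1) AND (x2 NOR x1) AND NOT ((x5 NAND x2) AND x1)
De Morgan's: NOT(OR of terms) = AND of negations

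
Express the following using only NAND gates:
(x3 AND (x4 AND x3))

((x3 NAND ((x4 NAND x3) NAND (x4 NAND x3))) NAND (x3 NAND ((x4 NAND x3) NAND (x4 NAND x3))))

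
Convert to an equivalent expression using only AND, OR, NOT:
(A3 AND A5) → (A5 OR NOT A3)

NOT (A3 AND A5) OR (A5 OR NOT A3)
(Implication elimination: A → B = NOT A OR B)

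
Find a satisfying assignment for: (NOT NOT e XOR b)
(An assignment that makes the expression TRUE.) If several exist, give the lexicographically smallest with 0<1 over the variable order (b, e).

b=0, e=1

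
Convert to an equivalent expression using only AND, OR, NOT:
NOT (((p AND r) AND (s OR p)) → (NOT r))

((p AND r) AND (s OR p)) AND r
(Negated implication: NOT(A → B) = A AND NOT B)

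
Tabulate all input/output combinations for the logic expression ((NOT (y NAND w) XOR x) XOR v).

x | y | w | v | Output
----------------------
0 | 0 | 0 | 0 | 0
0 | 0 | 0 | 1 | 1
0 | 0 | 1 | 0 | 0
0 | 0 | 1 | 1 | 1
0 | 1 | 0 | 0 | 0
0 | 1 | 0 | 1 | 1
0 | 1 | 1 | 0 | 1
0 | 1 | 1 | 1 | 0
1 | 0 | 0 | 0 | 1
1 | 0 | 0 | 1 | 0
1 | 0 | 1 | 0 | 1
1 | 0 | 1 | 1 | 0
1 | 1 | 0 | 0 | 1
1 | 1 | 0 | 1 | 0
1 | 1 | 1 | 0 | 0
1 | 1 | 1 | 1 | 1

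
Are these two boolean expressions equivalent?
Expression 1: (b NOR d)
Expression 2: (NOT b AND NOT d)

Yes, they are equivalent — the two output columns agree on all 4 assignments:
b | d | Expression 1 | Expression 2
-----------------------------------
0 | 0 | 1 | 1
0 | 1 | 0 | 0
1 | 0 | 0 | 0
1 | 1 | 0 | 0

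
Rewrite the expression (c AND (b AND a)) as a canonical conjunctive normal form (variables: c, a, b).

(c OR a OR b) AND (c OR a OR NOT b) AND (c OR NOT a OR b) AND (c OR NOT a OR NOT b) AND (NOT c OR a OR b) AND (NOT c OR a OR NOT b) AND (NOT c OR NOT a OR b)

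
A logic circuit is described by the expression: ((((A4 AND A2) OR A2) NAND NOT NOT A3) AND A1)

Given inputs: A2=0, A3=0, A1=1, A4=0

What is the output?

Substituting: ((((0 AND 0) OR 0) NAND NOT NOT 0) AND 1)
= 1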